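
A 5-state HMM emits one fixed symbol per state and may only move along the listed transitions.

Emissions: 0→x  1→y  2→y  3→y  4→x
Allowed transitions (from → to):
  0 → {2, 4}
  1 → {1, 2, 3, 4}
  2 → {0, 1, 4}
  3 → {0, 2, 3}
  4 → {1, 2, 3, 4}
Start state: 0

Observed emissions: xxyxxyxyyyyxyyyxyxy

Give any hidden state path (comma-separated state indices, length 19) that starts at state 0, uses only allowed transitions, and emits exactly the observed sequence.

  0: obs=x cand={0,4} pick 0 [start]
  1: obs=x cand={0,4} pick 4 [0->4 ok]
  2: obs=y cand={1,2,3} pick 2 [4->2 ok]
  3: obs=x cand={0,4} pick 0 [2->0 ok]
  4: obs=x cand={0,4} pick 4 [0->4 ok]
  5: obs=y cand={1,2,3} pick 2 [4->2 ok]
  6: obs=x cand={0,4} pick 0 [2->0 ok]
  7: obs=y cand={1,2,3} pick 2 [0->2 ok]
  8: obs=y cand={1,2,3} pick 1 [2->1 ok]
  9: obs=y cand={1,2,3} pick 1 [1->1 ok]
  10: obs=y cand={1,2,3} pick 2 [1->2 ok]
  11: obs=x cand={0,4} pick 4 [2->4 ok]
  12: obs=y cand={1,2,3} pick 2 [4->2 ok]
  13: obs=y cand={1,2,3} pick 1 [2->1 ok]
  14: obs=y cand={1,2,3} pick 3 [1->3 ok]
  15: obs=x cand={0,4} pick 0 [3->0 ok]
  16: obs=y cand={1,2,3} pick 2 [0->2 ok]
  17: obs=x cand={0,4} pick 0 [2->0 ok]
  18: obs=y cand={1,2,3} pick 2 [0->2 ok]

0,4,2,0,4,2,0,2,1,1,2,4,2,1,3,0,2,0,2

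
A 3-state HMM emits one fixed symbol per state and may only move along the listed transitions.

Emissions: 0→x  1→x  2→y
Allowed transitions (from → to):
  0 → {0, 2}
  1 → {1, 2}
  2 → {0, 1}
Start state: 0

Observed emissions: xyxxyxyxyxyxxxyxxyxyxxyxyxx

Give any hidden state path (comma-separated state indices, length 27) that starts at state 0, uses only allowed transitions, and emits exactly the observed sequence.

  pos 0: x in {0,1}, choose 0; start
  pos 1: y in {2}, choose 2; 0->2 ok
  pos 2: x in {0,1}, choose 0; 2->0 ok
  pos 3: x in {0,1}, choose 0; 0->0 ok
  pos 4: y in {2}, choose 2; 0->2 ok
  pos 5: x in {0,1}, choose 1; 2->1 ok
  pos 6: y in {2}, choose 2; 1->2 ok
  pos 7: x in {0,1}, choose 1; 2->1 ok
  pos 8: y in {2}, choose 2; 1->2 ok
  pos 9: x in {0,1}, choose 0; 2->0 ok
  pos 10: y in {2}, choose 2; 0->2 ok
  pos 11: x in {0,1}, choose 1; 2->1 ok
  pos 12: x in {0,1}, choose 1; 1->1 ok
  pos 13: x in {0,1}, choose 1; 1->1 ok
  pos 14: y in {2}, choose 2; 1->2 ok
  pos 15: x in {0,1}, choose 0; 2->0 ok
  pos 16: x in {0,1}, choose 0; 0->0 ok
  pos 17: y in {2}, choose 2; 0->2 ok
  pos 18: x in {0,1}, choose 1; 2->1 ok
  pos 19: y in {2}, choose 2; 1->2 ok
  pos 20: x in {0,1}, choose 0; 2->0 ok
  pos 21: x in {0,1}, choose 0; 0->0 ok
  pos 22: y in {2}, choose 2; 0->2 ok
  pos 23: x in {0,1}, choose 1; 2->1 ok
  pos 24: y in {2}, choose 2; 1->2 ok
  pos 25: x in {0,1}, choose 0; 2->0 ok
  pos 26: x in {0,1}, choose 0; 0->0 ok

0,2,0,0,2,1,2,1,2,0,2,1,1,1,2,0,0,2,1,2,0,0,2,1,2,0,0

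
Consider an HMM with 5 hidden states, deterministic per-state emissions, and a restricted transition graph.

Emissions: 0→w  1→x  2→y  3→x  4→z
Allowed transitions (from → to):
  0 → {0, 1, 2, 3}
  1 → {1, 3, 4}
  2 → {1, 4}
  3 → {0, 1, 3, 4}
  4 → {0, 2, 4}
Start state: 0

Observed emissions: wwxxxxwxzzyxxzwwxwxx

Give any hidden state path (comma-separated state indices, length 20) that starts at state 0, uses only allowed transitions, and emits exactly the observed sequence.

0,0,1,1,3,3,0,1,4,4,2,1,3,4,0,0,3,0,3,3

  [0] w  {0}  => 0  start
  [1] w  {0}  => 0  0->0 ok
  [2] x  {1,3}  => 1  0->1 ok
  [3] x  {1,3}  => 1  1->1 ok
  [4] x  {1,3}  => 3  1->3 ok
  [5] x  {1,3}  => 3  3->3 ok
  [6] w  {0}  => 0  3->0 ok
  [7] x  {1,3}  => 1  0->1 ok
  [8] z  {4}  => 4  1->4 ok
  [9] z  {4}  => 4  4->4 ok
  [10] y  {2}  => 2  4->2 ok
  [11] x  {1,3}  => 1  2->1 ok
  [12] x  {1,3}  => 3  1->3 ok
  [13] z  {4}  => 4  3->4 ok
  [14] w  {0}  => 0  4->0 ok
  [15] w  {0}  => 0  0->0 ok
  [16] x  {1,3}  => 3  0->3 ok
  [17] w  {0}  => 0  3->0 ok
  [18] x  {1,3}  => 3  0->3 ok
  [19] x  {1,3}  => 3  3->3 ok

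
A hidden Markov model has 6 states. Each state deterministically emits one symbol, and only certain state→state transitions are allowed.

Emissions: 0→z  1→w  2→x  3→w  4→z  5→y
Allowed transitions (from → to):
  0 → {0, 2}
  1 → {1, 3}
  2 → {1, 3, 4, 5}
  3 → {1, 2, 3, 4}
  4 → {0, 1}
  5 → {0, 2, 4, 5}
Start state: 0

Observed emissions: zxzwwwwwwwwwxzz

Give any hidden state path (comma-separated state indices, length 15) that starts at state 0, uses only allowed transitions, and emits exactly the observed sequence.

0,2,4,1,1,1,3,1,1,3,1,3,2,4,0

  pos 0: z in {0,4}, choose 0; start
  pos 1: x in {2}, choose 2; 0->2 ok
  pos 2: z in {0,4}, choose 4; 2->4 ok
  pos 3: w in {1,3}, choose 1; 4->1 ok
  pos 4: w in {1,3}, choose 1; 1->1 ok
  pos 5: w in {1,3}, choose 1; 1->1 ok
  pos 6: w in {1,3}, choose 3; 1->3 ok
  pos 7: w in {1,3}, choose 1; 3->1 ok
  pos 8: w in {1,3}, choose 1; 1->1 ok
  pos 9: w in {1,3}, choose 3; 1->3 ok
  pos 10: w in {1,3}, choose 1; 3->1 ok
  pos 11: w in {1,3}, choose 3; 1->3 ok
  pos 12: x in {2}, choose 2; 3->2 ok
  pos 13: z in {0,4}, choose 4; 2->4 ok
  pos 14: z in {0,4}, choose 0; 4->0 ok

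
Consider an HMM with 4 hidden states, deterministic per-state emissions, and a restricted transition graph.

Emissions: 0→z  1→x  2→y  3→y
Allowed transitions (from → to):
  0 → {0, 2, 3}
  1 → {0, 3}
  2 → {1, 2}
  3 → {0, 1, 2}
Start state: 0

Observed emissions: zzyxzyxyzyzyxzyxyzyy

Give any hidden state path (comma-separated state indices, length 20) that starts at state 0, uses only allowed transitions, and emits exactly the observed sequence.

0,0,2,1,0,3,1,3,0,3,0,3,1,0,2,1,3,0,2,2

  0: obs=z cand={0} pick 0 [start]
  1: obs=z cand={0} pick 0 [0->0 ok]
  2: obs=y cand={2,3} pick 2 [0->2 ok]
  3: obs=x cand={1} pick 1 [2->1 ok]
  4: obs=z cand={0} pick 0 [1->0 ok]
  5: obs=y cand={2,3} pick 3 [0->3 ok]
  6: obs=x cand={1} pick 1 [3->1 ok]
  7: obs=y cand={2,3} pick 3 [1->3 ok]
  8: obs=z cand={0} pick 0 [3->0 ok]
  9: obs=y cand={2,3} pick 3 [0->3 ok]
  10: obs=z cand={0} pick 0 [3->0 ok]
  11: obs=y cand={2,3} pick 3 [0->3 ok]
  12: obs=x cand={1} pick 1 [3->1 ok]
  13: obs=z cand={0} pick 0 [1->0 ok]
  14: obs=y cand={2,3} pick 2 [0->2 ok]
  15: obs=x cand={1} pick 1 [2->1 ok]
  16: obs=y cand={2,3} pick 3 [1->3 ok]
  17: obs=z cand={0} pick 0 [3->0 ok]
  18: obs=y cand={2,3} pick 2 [0->2 ok]
  19: obs=y cand={2,3} pick 2 [2->2 ok]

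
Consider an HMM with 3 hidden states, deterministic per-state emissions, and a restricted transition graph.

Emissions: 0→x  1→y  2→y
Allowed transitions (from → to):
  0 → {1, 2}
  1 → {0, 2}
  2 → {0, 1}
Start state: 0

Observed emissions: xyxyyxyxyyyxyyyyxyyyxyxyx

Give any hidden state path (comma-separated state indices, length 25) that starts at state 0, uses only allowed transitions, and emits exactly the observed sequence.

0,1,0,2,1,0,1,0,1,2,1,0,1,2,1,2,0,1,2,1,0,2,0,2,0

  [0] x  {0}  => 0  start
  [1] y  {1,2}  => 1  0->1 ok
  [2] x  {0}  => 0  1->0 ok
  [3] y  {1,2}  => 2  0->2 ok
  [4] y  {1,2}  => 1  2->1 ok
  [5] x  {0}  => 0  1->0 ok
  [6] y  {1,2}  => 1  0->1 ok
  [7] x  {0}  => 0  1->0 ok
  [8] y  {1,2}  => 1  0->1 ok
  [9] y  {1,2}  => 2  1->2 ok
  [10] y  {1,2}  => 1  2->1 ok
  [11] x  {0}  => 0  1->0 ok
  [12] y  {1,2}  => 1  0->1 ok
  [13] y  {1,2}  => 2  1->2 ok
  [14] y  {1,2}  => 1  2->1 ok
  [15] y  {1,2}  => 2  1->2 ok
  [16] x  {0}  => 0  2->0 ok
  [17] y  {1,2}  => 1  0->1 ok
  [18] y  {1,2}  => 2  1->2 ok
  [19] y  {1,2}  => 1  2->1 ok
  [20] x  {0}  => 0  1->0 ok
  [21] y  {1,2}  => 2  0->2 ok
  [22] x  {0}  => 0  2->0 ok
  [23] y  {1,2}  => 2  0->2 ok
  [24] x  {0}  => 0  2->0 ok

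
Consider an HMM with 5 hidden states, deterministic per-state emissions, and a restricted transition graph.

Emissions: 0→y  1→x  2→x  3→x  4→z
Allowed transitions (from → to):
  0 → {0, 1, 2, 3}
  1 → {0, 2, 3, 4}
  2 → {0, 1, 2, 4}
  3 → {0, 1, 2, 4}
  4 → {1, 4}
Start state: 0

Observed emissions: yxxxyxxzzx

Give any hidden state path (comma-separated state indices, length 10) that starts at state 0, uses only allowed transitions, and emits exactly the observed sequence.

  0: obs=y cand={0} pick 0 [start]
  1: obs=x cand={1,2,3} pick 1 [0->1 ok]
  2: obs=x cand={1,2,3} pick 3 [1->3 ok]
  3: obs=x cand={1,2,3} pick 1 [3->1 ok]
  4: obs=y cand={0} pick 0 [1->0 ok]
  5: obs=x cand={1,2,3} pick 1 [0->1 ok]
  6: obs=x cand={1,2,3} pick 2 [1->2 ok]
  7: obs=z cand={4} pick 4 [2->4 ok]
  8: obs=z cand={4} pick 4 [4->4 ok]
  9: obs=x cand={1,2,3} pick 1 [4->1 ok]

0,1,3,1,0,1,2,4,4,1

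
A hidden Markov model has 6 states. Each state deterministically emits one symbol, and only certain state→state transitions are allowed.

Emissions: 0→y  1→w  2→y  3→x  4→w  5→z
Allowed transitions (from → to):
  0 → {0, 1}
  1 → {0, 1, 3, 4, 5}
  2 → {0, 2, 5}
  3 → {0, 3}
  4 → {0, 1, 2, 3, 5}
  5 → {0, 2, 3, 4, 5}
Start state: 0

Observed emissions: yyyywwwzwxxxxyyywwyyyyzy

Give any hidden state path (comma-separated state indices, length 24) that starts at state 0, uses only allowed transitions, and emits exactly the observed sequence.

0,0,0,0,1,1,4,5,4,3,3,3,3,0,0,0,1,4,2,2,2,2,5,0

  0: obs=y cand={0,2} pick 0 [start]
  1: obs=y cand={0,2} pick 0 [0->0 ok]
  2: obs=y cand={0,2} pick 0 [0->0 ok]
  3: obs=y cand={0,2} pick 0 [0->0 ok]
  4: obs=w cand={1,4} pick 1 [0->1 ok]
  5: obs=w cand={1,4} pick 1 [1->1 ok]
  6: obs=w cand={1,4} pick 4 [1->4 ok]
  7: obs=z cand={5} pick 5 [4->5 ok]
  8: obs=w cand={1,4} pick 4 [5->4 ok]
  9: obs=x cand={3} pick 3 [4->3 ok]
  10: obs=x cand={3} pick 3 [3->3 ok]
  11: obs=x cand={3} pick 3 [3->3 ok]
  12: obs=x cand={3} pick 3 [3->3 ok]
  13: obs=y cand={0,2} pick 0 [3->0 ok]
  14: obs=y cand={0,2} pick 0 [0->0 ok]
  15: obs=y cand={0,2} pick 0 [0->0 ok]
  16: obs=w cand={1,4} pick 1 [0->1 ok]
  17: obs=w cand={1,4} pick 4 [1->4 ok]
  18: obs=y cand={0,2} pick 2 [4->2 ok]
  19: obs=y cand={0,2} pick 2 [2->2 ok]
  20: obs=y cand={0,2} pick 2 [2->2 ok]
  21: obs=y cand={0,2} pick 2 [2->2 ok]
  22: obs=z cand={5} pick 5 [2->5 ok]
  23: obs=y cand={0,2} pick 0 [5->0 ok]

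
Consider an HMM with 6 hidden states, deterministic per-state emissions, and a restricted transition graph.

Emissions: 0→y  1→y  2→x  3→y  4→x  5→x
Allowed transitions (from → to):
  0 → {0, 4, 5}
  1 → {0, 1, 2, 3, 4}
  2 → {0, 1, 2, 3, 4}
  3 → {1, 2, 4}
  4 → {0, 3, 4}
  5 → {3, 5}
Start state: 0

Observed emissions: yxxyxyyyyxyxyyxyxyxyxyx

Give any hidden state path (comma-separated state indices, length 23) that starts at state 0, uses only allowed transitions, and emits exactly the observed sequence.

  t0 'y' -> {0,1,3}, take 0 (start)
  t1 'x' -> {2,4,5}, take 5 (0->5 ok)
  t2 'x' -> {2,4,5}, take 5 (5->5 ok)
  t3 'y' -> {0,1,3}, take 3 (5->3 ok)
  t4 'x' -> {2,4,5}, take 4 (3->4 ok)
  t5 'y' -> {0,1,3}, take 3 (4->3 ok)
  t6 'y' -> {0,1,3}, take 1 (3->1 ok)
  t7 'y' -> {0,1,3}, take 0 (1->0 ok)
  t8 'y' -> {0,1,3}, take 0 (0->0 ok)
  t9 'x' -> {2,4,5}, take 4 (0->4 ok)
  t10 'y' -> {0,1,3}, take 0 (4->0 ok)
  t11 'x' -> {2,4,5}, take 4 (0->4 ok)
  t12 'y' -> {0,1,3}, take 0 (4->0 ok)
  t13 'y' -> {0,1,3}, take 0 (0->0 ok)
  t14 'x' -> {2,4,5}, take 5 (0->5 ok)
  t15 'y' -> {0,1,3}, take 3 (5->3 ok)
  t16 'x' -> {2,4,5}, take 4 (3->4 ok)
  t17 'y' -> {0,1,3}, take 0 (4->0 ok)
  t18 'x' -> {2,4,5}, take 4 (0->4 ok)
  t19 'y' -> {0,1,3}, take 0 (4->0 ok)
  t20 'x' -> {2,4,5}, take 4 (0->4 ok)
  t21 'y' -> {0,1,3}, take 0 (4->0 ok)
  t22 'x' -> {2,4,5}, take 5 (0->5 ok)

0,5,5,3,4,3,1,0,0,4,0,4,0,0,5,3,4,0,4,0,4,0,5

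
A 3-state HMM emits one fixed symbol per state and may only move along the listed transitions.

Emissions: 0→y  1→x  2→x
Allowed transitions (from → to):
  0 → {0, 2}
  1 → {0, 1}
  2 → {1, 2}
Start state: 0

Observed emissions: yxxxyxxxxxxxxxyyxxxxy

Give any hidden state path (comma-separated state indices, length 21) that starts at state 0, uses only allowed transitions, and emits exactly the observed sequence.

  pos 0: y in {0}, choose 0; start
  pos 1: x in {1,2}, choose 2; 0->2 ok
  pos 2: x in {1,2}, choose 2; 2->2 ok
  pos 3: x in {1,2}, choose 1; 2->1 ok
  pos 4: y in {0}, choose 0; 1->0 ok
  pos 5: x in {1,2}, choose 2; 0->2 ok
  pos 6: x in {1,2}, choose 2; 2->2 ok
  pos 7: x in {1,2}, choose 2; 2->2 ok
  pos 8: x in {1,2}, choose 2; 2->2 ok
  pos 9: x in {1,2}, choose 1; 2->1 ok
  pos 10: x in {1,2}, choose 1; 1->1 ok
  pos 11: x in {1,2}, choose 1; 1->1 ok
  pos 12: x in {1,2}, choose 1; 1->1 ok
  pos 13: x in {1,2}, choose 1; 1->1 ok
  pos 14: y in {0}, choose 0; 1->0 ok
  pos 15: y in {0}, choose 0; 0->0 ok
  pos 16: x in {1,2}, choose 2; 0->2 ok
  pos 17: x in {1,2}, choose 1; 2->1 ok
  pos 18: x in {1,2}, choose 1; 1->1 ok
  pos 19: x in {1,2}, choose 1; 1->1 ok
  pos 20: y in {0}, choose 0; 1->0 ok

0,2,2,1,0,2,2,2,2,1,1,1,1,1,0,0,2,1,1,1,0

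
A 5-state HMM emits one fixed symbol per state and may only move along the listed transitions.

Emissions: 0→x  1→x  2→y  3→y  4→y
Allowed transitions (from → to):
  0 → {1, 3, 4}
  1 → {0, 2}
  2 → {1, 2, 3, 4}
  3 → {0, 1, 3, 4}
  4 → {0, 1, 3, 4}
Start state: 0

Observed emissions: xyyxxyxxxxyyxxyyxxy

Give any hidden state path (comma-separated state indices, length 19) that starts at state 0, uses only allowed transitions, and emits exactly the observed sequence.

  [0] x  {0,1}  => 0  start
  [1] y  {2,3,4}  => 3  0->3 ok
  [2] y  {2,3,4}  => 4  3->4 ok
  [3] x  {0,1}  => 0  4->0 ok
  [4] x  {0,1}  => 1  0->1 ok
  [5] y  {2,3,4}  => 2  1->2 ok
  [6] x  {0,1}  => 1  2->1 ok
  [7] x  {0,1}  => 0  1->0 ok
  [8] x  {0,1}  => 1  0->1 ok
  [9] x  {0,1}  => 0  1->0 ok
  [10] y  {2,3,4}  => 4  0->4 ok
  [11] y  {2,3,4}  => 4  4->4 ok
  [12] x  {0,1}  => 1  4->1 ok
  [13] x  {0,1}  => 0  1->0 ok
  [14] y  {2,3,4}  => 3  0->3 ok
  [15] y  {2,3,4}  => 3  3->3 ok
  [16] x  {0,1}  => 1  3->1 ok
  [17] x  {0,1}  => 0  1->0 ok
  [18] y  {2,3,4}  => 4  0->4 ok

0,3,4,0,1,2,1,0,1,0,4,4,1,0,3,3,1,0,4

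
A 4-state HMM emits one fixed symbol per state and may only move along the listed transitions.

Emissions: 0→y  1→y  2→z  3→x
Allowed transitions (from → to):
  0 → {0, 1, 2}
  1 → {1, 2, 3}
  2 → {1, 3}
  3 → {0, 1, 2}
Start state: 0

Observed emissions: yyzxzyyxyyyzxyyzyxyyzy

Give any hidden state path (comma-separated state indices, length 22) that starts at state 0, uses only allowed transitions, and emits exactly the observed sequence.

0,0,2,3,2,1,1,3,0,1,1,2,3,0,0,2,1,3,0,1,2,1

  pos 0: y in {0,1}, choose 0; start
  pos 1: y in {0,1}, choose 0; 0->0 ok
  pos 2: z in {2}, choose 2; 0->2 ok
  pos 3: x in {3}, choose 3; 2->3 ok
  pos 4: z in {2}, choose 2; 3->2 ok
  pos 5: y in {0,1}, choose 1; 2->1 ok
  pos 6: y in {0,1}, choose 1; 1->1 ok
  pos 7: x in {3}, choose 3; 1->3 ok
  pos 8: y in {0,1}, choose 0; 3->0 ok
  pos 9: y in {0,1}, choose 1; 0->1 ok
  pos 10: y in {0,1}, choose 1; 1->1 ok
  pos 11: z in {2}, choose 2; 1->2 ok
  pos 12: x in {3}, choose 3; 2->3 ok
  pos 13: y in {0,1}, choose 0; 3->0 ok
  pos 14: y in {0,1}, choose 0; 0->0 ok
  pos 15: z in {2}, choose 2; 0->2 ok
  pos 16: y in {0,1}, choose 1; 2->1 ok
  pos 17: x in {3}, choose 3; 1->3 ok
  pos 18: y in {0,1}, choose 0; 3->0 ok
  pos 19: y in {0,1}, choose 1; 0->1 ok
  pos 20: z in {2}, choose 2; 1->2 ok
  pos 21: y in {0,1}, choose 1; 2->1 ok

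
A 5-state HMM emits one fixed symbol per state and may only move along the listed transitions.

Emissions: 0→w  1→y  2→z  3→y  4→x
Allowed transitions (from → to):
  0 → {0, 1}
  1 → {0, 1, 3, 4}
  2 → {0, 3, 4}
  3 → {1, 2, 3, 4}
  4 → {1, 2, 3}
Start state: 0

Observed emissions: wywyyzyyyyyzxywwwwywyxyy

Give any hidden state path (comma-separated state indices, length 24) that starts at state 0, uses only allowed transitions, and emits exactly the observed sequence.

  pos 0: w in {0}, choose 0; start
  pos 1: y in {1,3}, choose 1; 0->1 ok
  pos 2: w in {0}, choose 0; 1->0 ok
  pos 3: y in {1,3}, choose 1; 0->1 ok
  pos 4: y in {1,3}, choose 3; 1->3 ok
  pos 5: z in {2}, choose 2; 3->2 ok
  pos 6: y in {1,3}, choose 3; 2->3 ok
  pos 7: y in {1,3}, choose 1; 3->1 ok
  pos 8: y in {1,3}, choose 3; 1->3 ok
  pos 9: y in {1,3}, choose 1; 3->1 ok
  pos 10: y in {1,3}, choose 3; 1->3 ok
  pos 11: z in {2}, choose 2; 3->2 ok
  pos 12: x in {4}, choose 4; 2->4 ok
  pos 13: y in {1,3}, choose 1; 4->1 ok
  pos 14: w in {0}, choose 0; 1->0 ok
  pos 15: w in {0}, choose 0; 0->0 ok
  pos 16: w in {0}, choose 0; 0->0 ok
  pos 17: w in {0}, choose 0; 0->0 ok
  pos 18: y in {1,3}, choose 1; 0->1 ok
  pos 19: w in {0}, choose 0; 1->0 ok
  pos 20: y in {1,3}, choose 1; 0->1 ok
  pos 21: x in {4}, choose 4; 1->4 ok
  pos 22: y in {1,3}, choose 1; 4->1 ok
  pos 23: y in {1,3}, choose 3; 1->3 ok

0,1,0,1,3,2,3,1,3,1,3,2,4,1,0,0,0,0,1,0,1,4,1,3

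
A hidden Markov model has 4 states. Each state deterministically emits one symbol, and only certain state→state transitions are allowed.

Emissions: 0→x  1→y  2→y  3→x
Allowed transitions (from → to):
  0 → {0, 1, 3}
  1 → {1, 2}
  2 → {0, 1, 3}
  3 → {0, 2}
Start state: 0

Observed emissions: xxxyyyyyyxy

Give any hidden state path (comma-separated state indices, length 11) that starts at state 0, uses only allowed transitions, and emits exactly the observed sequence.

  [0] x  {0,3}  => 0  start
  [1] x  {0,3}  => 3  0->3 ok
  [2] x  {0,3}  => 0  3->0 ok
  [3] y  {1,2}  => 1  0->1 ok
  [4] y  {1,2}  => 1  1->1 ok
  [5] y  {1,2}  => 1  1->1 ok
  [6] y  {1,2}  => 2  1->2 ok
  [7] y  {1,2}  => 1  2->1 ok
  [8] y  {1,2}  => 2  1->2 ok
  [9] x  {0,3}  => 0  2->0 ok
  [10] y  {1,2}  => 1  0->1 ok

0,3,0,1,1,1,2,1,2,0,1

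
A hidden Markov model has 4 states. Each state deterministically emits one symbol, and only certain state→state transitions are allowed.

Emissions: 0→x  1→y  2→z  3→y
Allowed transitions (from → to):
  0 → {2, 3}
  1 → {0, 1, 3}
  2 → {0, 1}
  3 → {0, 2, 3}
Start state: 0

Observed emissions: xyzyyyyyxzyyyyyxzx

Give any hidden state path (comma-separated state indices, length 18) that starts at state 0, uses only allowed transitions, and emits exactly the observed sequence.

  0: obs=x cand={0} pick 0 [start]
  1: obs=y cand={1,3} pick 3 [0->3 ok]
  2: obs=z cand={2} pick 2 [3->2 ok]
  3: obs=y cand={1,3} pick 1 [2->1 ok]
  4: obs=y cand={1,3} pick 1 [1->1 ok]
  5: obs=y cand={1,3} pick 1 [1->1 ok]
  6: obs=y cand={1,3} pick 1 [1->1 ok]
  7: obs=y cand={1,3} pick 1 [1->1 ok]
  8: obs=x cand={0} pick 0 [1->0 ok]
  9: obs=z cand={2} pick 2 [0->2 ok]
  10: obs=y cand={1,3} pick 1 [2->1 ok]
  11: obs=y cand={1,3} pick 1 [1->1 ok]
  12: obs=y cand={1,3} pick 1 [1->1 ok]
  13: obs=y cand={1,3} pick 3 [1->3 ok]
  14: obs=y cand={1,3} pick 3 [3->3 ok]
  15: obs=x cand={0} pick 0 [3->0 ok]
  16: obs=z cand={2} pick 2 [0->2 ok]
  17: obs=x cand={0} pick 0 [2->0 ok]

0,3,2,1,1,1,1,1,0,2,1,1,1,3,3,0,2,0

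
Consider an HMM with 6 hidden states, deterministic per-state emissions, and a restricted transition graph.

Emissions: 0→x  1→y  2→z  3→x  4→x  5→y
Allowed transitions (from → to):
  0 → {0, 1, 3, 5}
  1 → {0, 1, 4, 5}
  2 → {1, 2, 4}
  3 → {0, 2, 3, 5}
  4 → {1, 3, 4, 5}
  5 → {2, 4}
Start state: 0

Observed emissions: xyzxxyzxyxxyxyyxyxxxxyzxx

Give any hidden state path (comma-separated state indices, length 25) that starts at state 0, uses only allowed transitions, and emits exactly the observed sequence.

0,5,2,4,4,5,2,4,1,0,0,5,4,1,1,0,5,4,3,0,0,5,2,4,3

  [0] x  {0,3,4}  => 0  start
  [1] y  {1,5}  => 5  0->5 ok
  [2] z  {2}  => 2  5->2 ok
  [3] x  {0,3,4}  => 4  2->4 ok
  [4] x  {0,3,4}  => 4  4->4 ok
  [5] y  {1,5}  => 5  4->5 ok
  [6] z  {2}  => 2  5->2 ok
  [7] x  {0,3,4}  => 4  2->4 ok
  [8] y  {1,5}  => 1  4->1 ok
  [9] x  {0,3,4}  => 0  1->0 ok
  [10] x  {0,3,4}  => 0  0->0 ok
  [11] y  {1,5}  => 5  0->5 ok
  [12] x  {0,3,4}  => 4  5->4 ok
  [13] y  {1,5}  => 1  4->1 ok
  [14] y  {1,5}  => 1  1->1 ok
  [15] x  {0,3,4}  => 0  1->0 ok
  [16] y  {1,5}  => 5  0->5 ok
  [17] x  {0,3,4}  => 4  5->4 ok
  [18] x  {0,3,4}  => 3  4->3 ok
  [19] x  {0,3,4}  => 0  3->0 ok
  [20] x  {0,3,4}  => 0  0->0 ok
  [21] y  {1,5}  => 5  0->5 ok
  [22] z  {2}  => 2  5->2 ok
  [23] x  {0,3,4}  => 4  2->4 ok
  [24] x  {0,3,4}  => 3  4->3 ok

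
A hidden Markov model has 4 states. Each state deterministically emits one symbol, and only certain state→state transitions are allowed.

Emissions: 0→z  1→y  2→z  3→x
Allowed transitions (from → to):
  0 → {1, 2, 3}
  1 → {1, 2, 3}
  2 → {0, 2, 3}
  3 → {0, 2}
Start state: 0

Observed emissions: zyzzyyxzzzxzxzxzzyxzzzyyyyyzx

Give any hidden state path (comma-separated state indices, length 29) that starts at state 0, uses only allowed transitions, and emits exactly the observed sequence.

0,1,2,0,1,1,3,0,2,2,3,0,3,0,3,2,0,1,3,0,2,0,1,1,1,1,1,2,3

  [0] z  {0,2}  => 0  start
  [1] y  {1}  => 1  0->1 ok
  [2] z  {0,2}  => 2  1->2 ok
  [3] z  {0,2}  => 0  2->0 ok
  [4] y  {1}  => 1  0->1 ok
  [5] y  {1}  => 1  1->1 ok
  [6] x  {3}  => 3  1->3 ok
  [7] z  {0,2}  => 0  3->0 ok
  [8] z  {0,2}  => 2  0->2 ok
  [9] z  {0,2}  => 2  2->2 ok
  [10] x  {3}  => 3  2->3 ok
  [11] z  {0,2}  => 0  3->0 ok
  [12] x  {3}  => 3  0->3 ok
  [13] z  {0,2}  => 0  3->0 ok
  [14] x  {3}  => 3  0->3 ok
  [15] z  {0,2}  => 2  3->2 ok
  [16] z  {0,2}  => 0  2->0 ok
  [17] y  {1}  => 1  0->1 ok
  [18] x  {3}  => 3  1->3 ok
  [19] z  {0,2}  => 0  3->0 ok
  [20] z  {0,2}  => 2  0->2 ok
  [21] z  {0,2}  => 0  2->0 ok
  [22] y  {1}  => 1  0->1 ok
  [23] y  {1}  => 1  1->1 ok
  [24] y  {1}  => 1  1->1 ok
  [25] y  {1}  => 1  1->1 ok
  [26] y  {1}  => 1  1->1 ok
  [27] z  {0,2}  => 2  1->2 ok
  [28] x  {3}  => 3  2->3 ok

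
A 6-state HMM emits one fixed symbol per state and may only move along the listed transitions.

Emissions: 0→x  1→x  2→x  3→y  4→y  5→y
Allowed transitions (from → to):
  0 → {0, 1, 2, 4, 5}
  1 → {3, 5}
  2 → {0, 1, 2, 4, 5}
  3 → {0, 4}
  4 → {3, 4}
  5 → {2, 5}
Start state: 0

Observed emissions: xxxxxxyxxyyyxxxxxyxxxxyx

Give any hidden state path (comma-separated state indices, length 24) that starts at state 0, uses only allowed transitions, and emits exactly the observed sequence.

  [0] x  {0,1,2}  => 0  start
  [1] x  {0,1,2}  => 2  0->2 ok
  [2] x  {0,1,2}  => 2  2->2 ok
  [3] x  {0,1,2}  => 2  2->2 ok
  [4] x  {0,1,2}  => 0  2->0 ok
  [5] x  {0,1,2}  => 1  0->1 ok
  [6] y  {3,4,5}  => 3  1->3 ok
  [7] x  {0,1,2}  => 0  3->0 ok
  [8] x  {0,1,2}  => 1  0->1 ok
  [9] y  {3,4,5}  => 3  1->3 ok
  [10] y  {3,4,5}  => 4  3->4 ok
  [11] y  {3,4,5}  => 3  4->3 ok
  [12] x  {0,1,2}  => 0  3->0 ok
  [13] x  {0,1,2}  => 2  0->2 ok
  [14] x  {0,1,2}  => 0  2->0 ok
  [15] x  {0,1,2}  => 0  0->0 ok
  [16] x  {0,1,2}  => 2  0->2 ok
  [17] y  {3,4,5}  => 5  2->5 ok
  [18] x  {0,1,2}  => 2  5->2 ok
  [19] x  {0,1,2}  => 0  2->0 ok
  [20] x  {0,1,2}  => 2  0->2 ok
  [21] x  {0,1,2}  => 1  2->1 ok
  [22] y  {3,4,5}  => 3  1->3 ok
  [23] x  {0,1,2}  => 0  3->0 ok

0,2,2,2,0,1,3,0,1,3,4,3,0,2,0,0,2,5,2,0,2,1,3,0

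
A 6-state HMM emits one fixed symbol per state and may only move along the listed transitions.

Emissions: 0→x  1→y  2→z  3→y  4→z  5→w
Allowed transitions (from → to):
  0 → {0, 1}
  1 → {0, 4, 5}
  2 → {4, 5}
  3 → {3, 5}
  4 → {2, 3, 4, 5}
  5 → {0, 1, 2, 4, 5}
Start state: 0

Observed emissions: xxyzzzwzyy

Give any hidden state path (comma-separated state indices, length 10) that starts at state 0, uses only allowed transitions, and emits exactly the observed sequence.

0,0,1,4,4,2,5,4,3,3

  0: obs=x cand={0} pick 0 [start]
  1: obs=x cand={0} pick 0 [0->0 ok]
  2: obs=y cand={1,3} pick 1 [0->1 ok]
  3: obs=z cand={2,4} pick 4 [1->4 ok]
  4: obs=z cand={2,4} pick 4 [4->4 ok]
  5: obs=z cand={2,4} pick 2 [4->2 ok]
  6: obs=w cand={5} pick 5 [2->5 ok]
  7: obs=z cand={2,4} pick 4 [5->4 ok]
  8: obs=y cand={1,3} pick 3 [4->3 ok]
  9: obs=y cand={1,3} pick 3 [3->3 ok]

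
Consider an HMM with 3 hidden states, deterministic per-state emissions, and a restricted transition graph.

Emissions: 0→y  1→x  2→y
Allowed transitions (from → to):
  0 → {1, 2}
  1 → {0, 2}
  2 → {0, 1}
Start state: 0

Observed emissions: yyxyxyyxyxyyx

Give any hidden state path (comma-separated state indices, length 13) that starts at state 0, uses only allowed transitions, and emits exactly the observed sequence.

0,2,1,2,1,2,0,1,0,1,2,0,1

  pos 0: y in {0,2}, choose 0; start
  pos 1: y in {0,2}, choose 2; 0->2 ok
  pos 2: x in {1}, choose 1; 2->1 ok
  pos 3: y in {0,2}, choose 2; 1->2 ok
  pos 4: x in {1}, choose 1; 2->1 ok
  pos 5: y in {0,2}, choose 2; 1->2 ok
  pos 6: y in {0,2}, choose 0; 2->0 ok
  pos 7: x in {1}, choose 1; 0->1 ok
  pos 8: y in {0,2}, choose 0; 1->0 ok
  pos 9: x in {1}, choose 1; 0->1 ok
  pos 10: y in {0,2}, choose 2; 1->2 ok
  pos 11: y in {0,2}, choose 0; 2->0 ok
  pos 12: x in {1}, choose 1; 0->1 ok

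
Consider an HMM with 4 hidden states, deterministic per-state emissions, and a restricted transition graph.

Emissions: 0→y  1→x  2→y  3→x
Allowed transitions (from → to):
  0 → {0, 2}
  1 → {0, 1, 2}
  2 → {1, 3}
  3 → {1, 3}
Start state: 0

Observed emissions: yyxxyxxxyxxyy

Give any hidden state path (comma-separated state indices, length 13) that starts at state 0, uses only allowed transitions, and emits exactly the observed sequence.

  pos 0: y in {0,2}, choose 0; start
  pos 1: y in {0,2}, choose 2; 0->2 ok
  pos 2: x in {1,3}, choose 3; 2->3 ok
  pos 3: x in {1,3}, choose 1; 3->1 ok
  pos 4: y in {0,2}, choose 2; 1->2 ok
  pos 5: x in {1,3}, choose 3; 2->3 ok
  pos 6: x in {1,3}, choose 3; 3->3 ok
  pos 7: x in {1,3}, choose 1; 3->1 ok
  pos 8: y in {0,2}, choose 2; 1->2 ok
  pos 9: x in {1,3}, choose 1; 2->1 ok
  pos 10: x in {1,3}, choose 1; 1->1 ok
  pos 11: y in {0,2}, choose 0; 1->0 ok
  pos 12: y in {0,2}, choose 2; 0->2 ok

0,2,3,1,2,3,3,1,2,1,1,0,2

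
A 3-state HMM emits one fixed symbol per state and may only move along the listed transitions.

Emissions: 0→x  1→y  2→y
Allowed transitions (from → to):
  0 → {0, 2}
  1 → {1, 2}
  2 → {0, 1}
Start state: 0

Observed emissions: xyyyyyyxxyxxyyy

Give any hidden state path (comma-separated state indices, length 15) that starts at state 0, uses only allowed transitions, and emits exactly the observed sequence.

0,2,1,1,1,1,2,0,0,2,0,0,2,1,1

  t0 'x' -> {0}, take 0 (start)
  t1 'y' -> {1,2}, take 2 (0->2 ok)
  t2 'y' -> {1,2}, take 1 (2->1 ok)
  t3 'y' -> {1,2}, take 1 (1->1 ok)
  t4 'y' -> {1,2}, take 1 (1->1 ok)
  t5 'y' -> {1,2}, take 1 (1->1 ok)
  t6 'y' -> {1,2}, take 2 (1->2 ok)
  t7 'x' -> {0}, take 0 (2->0 ok)
  t8 'x' -> {0}, take 0 (0->0 ok)
  t9 'y' -> {1,2}, take 2 (0->2 ok)
  t10 'x' -> {0}, take 0 (2->0 ok)
  t11 'x' -> {0}, take 0 (0->0 ok)
  t12 'y' -> {1,2}, take 2 (0->2 ok)
  t13 'y' -> {1,2}, take 1 (2->1 ok)
  t14 'y' -> {1,2}, take 1 (1->1 ok)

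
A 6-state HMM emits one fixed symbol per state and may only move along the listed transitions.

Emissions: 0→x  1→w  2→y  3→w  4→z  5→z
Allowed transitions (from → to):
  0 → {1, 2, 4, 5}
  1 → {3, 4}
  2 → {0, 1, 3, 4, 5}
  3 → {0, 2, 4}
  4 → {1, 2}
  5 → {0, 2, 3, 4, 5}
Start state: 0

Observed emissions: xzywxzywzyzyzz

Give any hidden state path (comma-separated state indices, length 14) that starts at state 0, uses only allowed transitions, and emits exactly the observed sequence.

  t0 'x' -> {0}, take 0 (start)
  t1 'z' -> {4,5}, take 4 (0->4 ok)
  t2 'y' -> {2}, take 2 (4->2 ok)
  t3 'w' -> {1,3}, take 3 (2->3 ok)
  t4 'x' -> {0}, take 0 (3->0 ok)
  t5 'z' -> {4,5}, take 5 (0->5 ok)
  t6 'y' -> {2}, take 2 (5->2 ok)
  t7 'w' -> {1,3}, take 1 (2->1 ok)
  t8 'z' -> {4,5}, take 4 (1->4 ok)
  t9 'y' -> {2}, take 2 (4->2 ok)
  t10 'z' -> {4,5}, take 4 (2->4 ok)
  t11 'y' -> {2}, take 2 (4->2 ok)
  t12 'z' -> {4,5}, take 5 (2->5 ok)
  t13 'z' -> {4,5}, take 5 (5->5 ok)

0,4,2,3,0,5,2,1,4,2,4,2,5,5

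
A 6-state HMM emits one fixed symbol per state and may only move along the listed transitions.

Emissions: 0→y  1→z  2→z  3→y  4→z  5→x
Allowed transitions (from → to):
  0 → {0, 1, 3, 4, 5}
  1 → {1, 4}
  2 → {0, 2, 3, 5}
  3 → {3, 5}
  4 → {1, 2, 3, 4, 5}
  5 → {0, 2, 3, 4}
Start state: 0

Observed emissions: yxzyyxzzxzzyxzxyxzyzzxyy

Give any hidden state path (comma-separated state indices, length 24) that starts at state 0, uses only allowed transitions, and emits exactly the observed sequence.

0,5,2,0,0,5,4,2,5,4,2,3,5,2,5,3,5,2,0,1,4,5,3,3

  [0] y  {0,3}  => 0  start
  [1] x  {5}  => 5  0->5 ok
  [2] z  {1,2,4}  => 2  5->2 ok
  [3] y  {0,3}  => 0  2->0 ok
  [4] y  {0,3}  => 0  0->0 ok
  [5] x  {5}  => 5  0->5 ok
  [6] z  {1,2,4}  => 4  5->4 ok
  [7] z  {1,2,4}  => 2  4->2 ok
  [8] x  {5}  => 5  2->5 ok
  [9] z  {1,2,4}  => 4  5->4 ok
  [10] z  {1,2,4}  => 2  4->2 ok
  [11] y  {0,3}  => 3  2->3 ok
  [12] x  {5}  => 5  3->5 ok
  [13] z  {1,2,4}  => 2  5->2 ok
  [14] x  {5}  => 5  2->5 ok
  [15] y  {0,3}  => 3  5->3 ok
  [16] x  {5}  => 5  3->5 ok
  [17] z  {1,2,4}  => 2  5->2 ok
  [18] y  {0,3}  => 0  2->0 ok
  [19] z  {1,2,4}  => 1  0->1 ok
  [20] z  {1,2,4}  => 4  1->4 ok
  [21] x  {5}  => 5  4->5 ok
  [22] y  {0,3}  => 3  5->3 ok
  [23] y  {0,3}  => 3  3->3 ok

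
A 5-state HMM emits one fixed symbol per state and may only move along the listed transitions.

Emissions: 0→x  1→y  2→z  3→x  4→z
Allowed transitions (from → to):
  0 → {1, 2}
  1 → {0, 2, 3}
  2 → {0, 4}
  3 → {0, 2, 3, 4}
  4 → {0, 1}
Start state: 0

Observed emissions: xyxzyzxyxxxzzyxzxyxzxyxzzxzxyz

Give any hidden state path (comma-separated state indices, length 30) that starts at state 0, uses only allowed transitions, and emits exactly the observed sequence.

0,1,3,4,1,2,0,1,3,3,0,2,4,1,3,4,0,1,3,4,0,1,0,2,4,0,2,0,1,2

  t0 'x' -> {0,3}, take 0 (start)
  t1 'y' -> {1}, take 1 (0->1 ok)
  t2 'x' -> {0,3}, take 3 (1->3 ok)
  t3 'z' -> {2,4}, take 4 (3->4 ok)
  t4 'y' -> {1}, take 1 (4->1 ok)
  t5 'z' -> {2,4}, take 2 (1->2 ok)
  t6 'x' -> {0,3}, take 0 (2->0 ok)
  t7 'y' -> {1}, take 1 (0->1 ok)
  t8 'x' -> {0,3}, take 3 (1->3 ok)
  t9 'x' -> {0,3}, take 3 (3->3 ok)
  t10 'x' -> {0,3}, take 0 (3->0 ok)
  t11 'z' -> {2,4}, take 2 (0->2 ok)
  t12 'z' -> {2,4}, take 4 (2->4 ok)
  t13 'y' -> {1}, take 1 (4->1 ok)
  t14 'x' -> {0,3}, take 3 (1->3 ok)
  t15 'z' -> {2,4}, take 4 (3->4 ok)
  t16 'x' -> {0,3}, take 0 (4->0 ok)
  t17 'y' -> {1}, take 1 (0->1 ok)
  t18 'x' -> {0,3}, take 3 (1->3 ok)
  t19 'z' -> {2,4}, take 4 (3->4 ok)
  t20 'x' -> {0,3}, take 0 (4->0 ok)
  t21 'y' -> {1}, take 1 (0->1 ok)
  t22 'x' -> {0,3}, take 0 (1->0 ok)
  t23 'z' -> {2,4}, take 2 (0->2 ok)
  t24 'z' -> {2,4}, take 4 (2->4 ok)
  t25 'x' -> {0,3}, take 0 (4->0 ok)
  t26 'z' -> {2,4}, take 2 (0->2 ok)
  t27 'x' -> {0,3}, take 0 (2->0 ok)
  t28 'y' -> {1}, take 1 (0->1 ok)
  t29 'z' -> {2,4}, take 2 (1->2 ok)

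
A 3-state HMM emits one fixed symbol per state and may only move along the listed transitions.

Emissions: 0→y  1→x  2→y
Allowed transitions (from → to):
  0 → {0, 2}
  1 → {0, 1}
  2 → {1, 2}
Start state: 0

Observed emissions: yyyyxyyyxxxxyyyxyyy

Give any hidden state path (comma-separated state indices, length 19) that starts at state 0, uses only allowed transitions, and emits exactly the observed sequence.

  [0] y  {0,2}  => 0  start
  [1] y  {0,2}  => 0  0->0 ok
  [2] y  {0,2}  => 0  0->0 ok
  [3] y  {0,2}  => 2  0->2 ok
  [4] x  {1}  => 1  2->1 ok
  [5] y  {0,2}  => 0  1->0 ok
  [6] y  {0,2}  => 0  0->0 ok
  [7] y  {0,2}  => 2  0->2 ok
  [8] x  {1}  => 1  2->1 ok
  [9] x  {1}  => 1  1->1 ok
  [10] x  {1}  => 1  1->1 ok
  [11] x  {1}  => 1  1->1 ok
  [12] y  {0,2}  => 0  1->0 ok
  [13] y  {0,2}  => 0  0->0 ok
  [14] y  {0,2}  => 2  0->2 ok
  [15] x  {1}  => 1  2->1 ok
  [16] y  {0,2}  => 0  1->0 ok
  [17] y  {0,2}  => 0  0->0 ok
  [18] y  {0,2}  => 2  0->2 ok

0,0,0,2,1,0,0,2,1,1,1,1,0,0,2,1,0,0,2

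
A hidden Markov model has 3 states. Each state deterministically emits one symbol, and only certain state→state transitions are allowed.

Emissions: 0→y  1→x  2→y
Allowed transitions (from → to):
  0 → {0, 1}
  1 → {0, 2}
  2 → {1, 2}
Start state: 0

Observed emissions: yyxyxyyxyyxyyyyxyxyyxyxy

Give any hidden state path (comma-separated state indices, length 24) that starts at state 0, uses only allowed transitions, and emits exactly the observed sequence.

0,0,1,2,1,2,2,1,2,2,1,0,0,0,0,1,0,1,0,0,1,2,1,2

  0: obs=y cand={0,2} pick 0 [start]
  1: obs=y cand={0,2} pick 0 [0->0 ok]
  2: obs=x cand={1} pick 1 [0->1 ok]
  3: obs=y cand={0,2} pick 2 [1->2 ok]
  4: obs=x cand={1} pick 1 [2->1 ok]
  5: obs=y cand={0,2} pick 2 [1->2 ok]
  6: obs=y cand={0,2} pick 2 [2->2 ok]
  7: obs=x cand={1} pick 1 [2->1 ok]
  8: obs=y cand={0,2} pick 2 [1->2 ok]
  9: obs=y cand={0,2} pick 2 [2->2 ok]
  10: obs=x cand={1} pick 1 [2->1 ok]
  11: obs=y cand={0,2} pick 0 [1->0 ok]
  12: obs=y cand={0,2} pick 0 [0->0 ok]
  13: obs=y cand={0,2} pick 0 [0->0 ok]
  14: obs=y cand={0,2} pick 0 [0->0 ok]
  15: obs=x cand={1} pick 1 [0->1 ok]
  16: obs=y cand={0,2} pick 0 [1->0 ok]
  17: obs=x cand={1} pick 1 [0->1 ok]
  18: obs=y cand={0,2} pick 0 [1->0 ok]
  19: obs=y cand={0,2} pick 0 [0->0 ok]
  20: obs=x cand={1} pick 1 [0->1 ok]
  21: obs=y cand={0,2} pick 2 [1->2 ok]
  22: obs=x cand={1} pick 1 [2->1 ok]
  23: obs=y cand={0,2} pick 2 [1->2 ok]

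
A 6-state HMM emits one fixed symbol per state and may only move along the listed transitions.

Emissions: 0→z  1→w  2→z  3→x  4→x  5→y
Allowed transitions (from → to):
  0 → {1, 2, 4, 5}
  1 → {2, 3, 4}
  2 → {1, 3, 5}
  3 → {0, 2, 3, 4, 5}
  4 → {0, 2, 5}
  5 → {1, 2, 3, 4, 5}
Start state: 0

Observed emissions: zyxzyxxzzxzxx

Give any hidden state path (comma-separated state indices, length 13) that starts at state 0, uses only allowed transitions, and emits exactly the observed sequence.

0,5,3,0,5,3,4,0,2,3,2,3,4

  [0] z  {0,2}  => 0  start
  [1] y  {5}  => 5  0->5 ok
  [2] x  {3,4}  => 3  5->3 ok
  [3] z  {0,2}  => 0  3->0 ok
  [4] y  {5}  => 5  0->5 ok
  [5] x  {3,4}  => 3  5->3 ok
  [6] x  {3,4}  => 4  3->4 ok
  [7] z  {0,2}  => 0  4->0 ok
  [8] z  {0,2}  => 2  0->2 ok
  [9] x  {3,4}  => 3  2->3 ok
  [10] z  {0,2}  => 2  3->2 ok
  [11] x  {3,4}  => 3  2->3 ok
  [12] x  {3,4}  => 4  3->4 ok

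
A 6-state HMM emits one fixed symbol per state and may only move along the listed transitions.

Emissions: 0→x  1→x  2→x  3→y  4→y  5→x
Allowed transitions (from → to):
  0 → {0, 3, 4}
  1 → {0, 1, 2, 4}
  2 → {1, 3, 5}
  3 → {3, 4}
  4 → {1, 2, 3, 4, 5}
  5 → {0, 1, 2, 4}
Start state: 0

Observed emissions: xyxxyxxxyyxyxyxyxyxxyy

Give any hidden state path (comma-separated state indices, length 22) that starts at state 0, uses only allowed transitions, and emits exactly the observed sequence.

0,4,2,5,4,1,0,0,3,4,1,4,5,4,1,4,1,4,2,1,4,4

  pos 0: x in {0,1,2,5}, choose 0; start
  pos 1: y in {3,4}, choose 4; 0->4 ok
  pos 2: x in {0,1,2,5}, choose 2; 4->2 ok
  pos 3: x in {0,1,2,5}, choose 5; 2->5 ok
  pos 4: y in {3,4}, choose 4; 5->4 ok
  pos 5: x in {0,1,2,5}, choose 1; 4->1 ok
  pos 6: x in {0,1,2,5}, choose 0; 1->0 ok
  pos 7: x in {0,1,2,5}, choose 0; 0->0 ok
  pos 8: y in {3,4}, choose 3; 0->3 ok
  pos 9: y in {3,4}, choose 4; 3->4 ok
  pos 10: x in {0,1,2,5}, choose 1; 4->1 ok
  pos 11: y in {3,4}, choose 4; 1->4 ok
  pos 12: x in {0,1,2,5}, choose 5; 4->5 ok
  pos 13: y in {3,4}, choose 4; 5->4 ok
  pos 14: x in {0,1,2,5}, choose 1; 4->1 ok
  pos 15: y in {3,4}, choose 4; 1->4 ok
  pos 16: x in {0,1,2,5}, choose 1; 4->1 ok
  pos 17: y in {3,4}, choose 4; 1->4 ok
  pos 18: x in {0,1,2,5}, choose 2; 4->2 ok
  pos 19: x in {0,1,2,5}, choose 1; 2->1 ok
  pos 20: y in {3,4}, choose 4; 1->4 ok
  pos 21: y in {3,4}, choose 4; 4->4 ok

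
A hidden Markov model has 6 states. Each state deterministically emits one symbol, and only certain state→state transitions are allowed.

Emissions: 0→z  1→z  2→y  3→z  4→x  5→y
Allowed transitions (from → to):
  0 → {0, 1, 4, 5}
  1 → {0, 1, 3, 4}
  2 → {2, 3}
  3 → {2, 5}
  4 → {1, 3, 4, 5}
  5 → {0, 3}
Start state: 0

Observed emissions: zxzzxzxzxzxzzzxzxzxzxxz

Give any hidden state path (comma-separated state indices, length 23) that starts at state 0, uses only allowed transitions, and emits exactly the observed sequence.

0,4,1,0,4,1,4,1,4,1,4,1,1,1,4,1,4,1,4,1,4,4,1

  pos 0: z in {0,1,3}, choose 0; start
  pos 1: x in {4}, choose 4; 0->4 ok
  pos 2: z in {0,1,3}, choose 1; 4->1 ok
  pos 3: z in {0,1,3}, choose 0; 1->0 ok
  pos 4: x in {4}, choose 4; 0->4 ok
  pos 5: z in {0,1,3}, choose 1; 4->1 ok
  pos 6: x in {4}, choose 4; 1->4 ok
  pos 7: z in {0,1,3}, choose 1; 4->1 ok
  pos 8: x in {4}, choose 4; 1->4 ok
  pos 9: z in {0,1,3}, choose 1; 4->1 ok
  pos 10: x in {4}, choose 4; 1->4 ok
  pos 11: z in {0,1,3}, choose 1; 4->1 ok
  pos 12: z in {0,1,3}, choose 1; 1->1 ok
  pos 13: z in {0,1,3}, choose 1; 1->1 ok
  pos 14: x in {4}, choose 4; 1->4 ok
  pos 15: z in {0,1,3}, choose 1; 4->1 ok
  pos 16: x in {4}, choose 4; 1->4 ok
  pos 17: z in {0,1,3}, choose 1; 4->1 ok
  pos 18: x in {4}, choose 4; 1->4 ok
  pos 19: z in {0,1,3}, choose 1; 4->1 ok
  pos 20: x in {4}, choose 4; 1->4 ok
  pos 21: x in {4}, choose 4; 4->4 ok
  pos 22: z in {0,1,3}, choose 1; 4->1 ok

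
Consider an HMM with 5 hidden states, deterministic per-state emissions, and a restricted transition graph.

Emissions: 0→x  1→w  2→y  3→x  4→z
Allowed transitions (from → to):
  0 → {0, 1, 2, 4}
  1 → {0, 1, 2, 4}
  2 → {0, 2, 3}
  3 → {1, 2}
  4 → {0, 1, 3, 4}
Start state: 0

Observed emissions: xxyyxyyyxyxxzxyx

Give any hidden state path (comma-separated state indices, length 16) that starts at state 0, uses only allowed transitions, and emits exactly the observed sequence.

  0: obs=x cand={0,3} pick 0 [start]
  1: obs=x cand={0,3} pick 0 [0->0 ok]
  2: obs=y cand={2} pick 2 [0->2 ok]
  3: obs=y cand={2} pick 2 [2->2 ok]
  4: obs=x cand={0,3} pick 0 [2->0 ok]
  5: obs=y cand={2} pick 2 [0->2 ok]
  6: obs=y cand={2} pick 2 [2->2 ok]
  7: obs=y cand={2} pick 2 [2->2 ok]
  8: obs=x cand={0,3} pick 3 [2->3 ok]
  9: obs=y cand={2} pick 2 [3->2 ok]
  10: obs=x cand={0,3} pick 0 [2->0 ok]
  11: obs=x cand={0,3} pick 0 [0->0 ok]
  12: obs=z cand={4} pick 4 [0->4 ok]
  13: obs=x cand={0,3} pick 3 [4->3 ok]
  14: obs=y cand={2} pick 2 [3->2 ok]
  15: obs=x cand={0,3} pick 3 [2->3 ok]

0,0,2,2,0,2,2,2,3,2,0,0,4,3,2,3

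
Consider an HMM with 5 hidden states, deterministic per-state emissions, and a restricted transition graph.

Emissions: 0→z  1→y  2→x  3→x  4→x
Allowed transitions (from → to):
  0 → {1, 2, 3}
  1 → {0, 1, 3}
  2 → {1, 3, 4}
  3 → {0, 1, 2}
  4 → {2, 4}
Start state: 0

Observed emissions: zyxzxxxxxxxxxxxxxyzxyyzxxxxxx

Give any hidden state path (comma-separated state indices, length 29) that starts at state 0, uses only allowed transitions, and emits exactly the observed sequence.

0,1,3,0,2,4,2,4,4,4,4,2,4,4,2,3,2,1,0,2,1,1,0,3,2,4,4,4,4

  t0 'z' -> {0}, take 0 (start)
  t1 'y' -> {1}, take 1 (0->1 ok)
  t2 'x' -> {2,3,4}, take 3 (1->3 ok)
  t3 'z' -> {0}, take 0 (3->0 ok)
  t4 'x' -> {2,3,4}, take 2 (0->2 ok)
  t5 'x' -> {2,3,4}, take 4 (2->4 ok)
  t6 'x' -> {2,3,4}, take 2 (4->2 ok)
  t7 'x' -> {2,3,4}, take 4 (2->4 ok)
  t8 'x' -> {2,3,4}, take 4 (4->4 ok)
  t9 'x' -> {2,3,4}, take 4 (4->4 ok)
  t10 'x' -> {2,3,4}, take 4 (4->4 ok)
  t11 'x' -> {2,3,4}, take 2 (4->2 ok)
  t12 'x' -> {2,3,4}, take 4 (2->4 ok)
  t13 'x' -> {2,3,4}, take 4 (4->4 ok)
  t14 'x' -> {2,3,4}, take 2 (4->2 ok)
  t15 'x' -> {2,3,4}, take 3 (2->3 ok)
  t16 'x' -> {2,3,4}, take 2 (3->2 ok)
  t17 'y' -> {1}, take 1 (2->1 ok)
  t18 'z' -> {0}, take 0 (1->0 ok)
  t19 'x' -> {2,3,4}, take 2 (0->2 ok)
  t20 'y' -> {1}, take 1 (2->1 ok)
  t21 'y' -> {1}, take 1 (1->1 ok)
  t22 'z' -> {0}, take 0 (1->0 ok)
  t23 'x' -> {2,3,4}, take 3 (0->3 ok)
  t24 'x' -> {2,3,4}, take 2 (3->2 ok)
  t25 'x' -> {2,3,4}, take 4 (2->4 ok)
  t26 'x' -> {2,3,4}, take 4 (4->4 ok)
  t27 'x' -> {2,3,4}, take 4 (4->4 ok)
  t28 'x' -> {2,3,4}, take 4 (4->4 ok)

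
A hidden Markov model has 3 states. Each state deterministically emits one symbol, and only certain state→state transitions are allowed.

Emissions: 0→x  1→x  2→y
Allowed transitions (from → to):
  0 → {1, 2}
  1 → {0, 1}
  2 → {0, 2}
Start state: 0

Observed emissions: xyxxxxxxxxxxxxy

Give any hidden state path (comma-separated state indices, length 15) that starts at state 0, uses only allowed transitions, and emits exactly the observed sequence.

0,2,0,1,0,1,0,1,0,1,0,1,1,0,2

  [0] x  {0,1}  => 0  start
  [1] y  {2}  => 2  0->2 ok
  [2] x  {0,1}  => 0  2->0 ok
  [3] x  {0,1}  => 1  0->1 ok
  [4] x  {0,1}  => 0  1->0 ok
  [5] x  {0,1}  => 1  0->1 ok
  [6] x  {0,1}  => 0  1->0 ok
  [7] x  {0,1}  => 1  0->1 ok
  [8] x  {0,1}  => 0  1->0 ok
  [9] x  {0,1}  => 1  0->1 ok
  [10] x  {0,1}  => 0  1->0 ok
  [11] x  {0,1}  => 1  0->1 ok
  [12] x  {0,1}  => 1  1->1 ok
  [13] x  {0,1}  => 0  1->0 ok
  [14] y  {2}  => 2  0->2 ok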